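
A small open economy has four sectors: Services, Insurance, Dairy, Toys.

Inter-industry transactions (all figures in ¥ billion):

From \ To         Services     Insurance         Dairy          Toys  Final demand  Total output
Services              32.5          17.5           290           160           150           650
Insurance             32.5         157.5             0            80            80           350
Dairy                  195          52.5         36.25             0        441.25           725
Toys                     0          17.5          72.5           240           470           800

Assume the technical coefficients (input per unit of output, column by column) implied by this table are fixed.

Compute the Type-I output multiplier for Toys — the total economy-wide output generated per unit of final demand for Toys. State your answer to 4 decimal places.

Technical coefficients a_ij = z_ij / X_j:
  a_SS = 32.5/650 = 0.05, a_IS = 32.5/650 = 0.05, a_DS = 195/650 = 0.30, a_TS = 0/650 = 0.00
  a_SI = 17.5/350 = 0.05, a_II = 157.5/350 = 0.45, a_DI = 52.5/350 = 0.15, a_TI = 17.5/350 = 0.05
  a_SD = 290/725 = 0.40, a_ID = 0/725 = 0.00, a_DD = 36.25/725 = 0.05, a_TD = 72.5/725 = 0.10
  a_ST = 160/800 = 0.20, a_IT = 80/800 = 0.10, a_DT = 0/800 = 0.00, a_TT = 240/800 = 0.30
I − A =
  [   0.95    -0.05    -0.40    -0.20]
  [  -0.05     0.55     0.00    -0.10]
  [  -0.30    -0.15     0.95     0.00]
  [   0.00    -0.05    -0.10     0.70]
Compute the cofactors C_ij = (−1)^(i+j)·(3×3 minor ij) of I−A; the adjugate is their transpose:
adj(I−A) = Cᵀ =
  [ 0.359500   0.087750   0.163500   0.115250]
  [ 0.036250   0.541750   0.024500   0.087750]
  [ 0.119250   0.113250   0.358750   0.050250]
  [ 0.019625   0.054875   0.053000   0.425000]
det(I−A) = Σ_j (I−A)_1j·C_1j = (0.95)(0.359500) + (-0.05)(0.036250) + (-0.40)(0.119250) + (-0.20)(0.019625) = 0.2880875
(I − A)⁻¹ = adj(I−A) / det(I−A) ≈
  [   1.24788     0.30459     0.56754     0.40005]
  [   0.12583     1.88051     0.08504     0.30459]
  [   0.41394     0.39311     1.24528     0.17443]
  [   0.06812     0.19048     0.18397     1.47525]
The output multiplier for sector j is the column-j sum of the Leontief inverse (I − A)⁻¹ = adj(I−A) / det(I−A).
Column T of adj(I−A): (0.115250, 0.087750, 0.050250, 0.425000); det(I−A) = 0.2880875.
m_T = (0.115250 + 0.087750 + 0.050250 + 0.425000) / 0.2880875 = 0.67825 / 0.2880875 ≈ 2.3543.

m_T = 2.3543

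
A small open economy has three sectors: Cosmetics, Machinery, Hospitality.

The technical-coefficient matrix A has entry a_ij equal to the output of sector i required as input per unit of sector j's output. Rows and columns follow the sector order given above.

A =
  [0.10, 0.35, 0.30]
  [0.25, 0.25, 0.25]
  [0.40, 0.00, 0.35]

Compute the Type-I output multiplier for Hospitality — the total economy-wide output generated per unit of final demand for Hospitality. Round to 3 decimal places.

I − A =
  [   0.90    -0.35    -0.30]
  [  -0.25     0.75    -0.25]
  [  -0.40     0.00     0.65]
Cofactors of I−A, C_ij = (−1)^(i+j)·(minor ij) (rows/columns in the sector order above):
  C_11 = (0.75)(0.65) − (-0.25)(0.00) = 0.4875
  C_12 = −[(-0.25)(0.65) − (-0.25)(-0.40)] = 0.2625
  C_13 = (-0.25)(0.00) − (0.75)(-0.40) = 0.3000
  C_21 = −[(-0.35)(0.65) − (-0.30)(0.00)] = 0.2275
  C_22 = (0.90)(0.65) − (-0.30)(-0.40) = 0.4650
  C_23 = −[(0.90)(0.00) − (-0.35)(-0.40)] = 0.1400
  C_31 = (-0.35)(-0.25) − (-0.30)(0.75) = 0.3125
  C_32 = −[(0.90)(-0.25) − (-0.30)(-0.25)] = 0.3000
  C_33 = (0.90)(0.75) − (-0.35)(-0.25) = 0.5875
det(I−A) = Σ_j (I−A)_1j·C_1j = (0.90)(0.4875) + (-0.35)(0.2625) + (-0.30)(0.3000) = 0.256875
adj(I−A) = Cᵀ =
  [ 0.4875   0.2275   0.3125]
  [ 0.2625   0.4650   0.3000]
  [ 0.3000   0.1400   0.5875]
(I − A)⁻¹ = adj(I−A) / det(I−A) ≈
  [   1.8978     0.8856     1.2165]
  [   1.0219     1.8102     1.1679]
  [   1.1679     0.5450     2.2871]
The output multiplier for sector j is the column-j sum of the Leontief inverse (I − A)⁻¹ = adj(I−A) / det(I−A).
Column H of adj(I−A): (0.3125, 0.3000, 0.5875); det(I−A) = 0.256875.
m_H = (0.3125 + 0.3000 + 0.5875) / 0.256875 = 1.20 / 0.256875 ≈ 4.672.

m_H = 4.672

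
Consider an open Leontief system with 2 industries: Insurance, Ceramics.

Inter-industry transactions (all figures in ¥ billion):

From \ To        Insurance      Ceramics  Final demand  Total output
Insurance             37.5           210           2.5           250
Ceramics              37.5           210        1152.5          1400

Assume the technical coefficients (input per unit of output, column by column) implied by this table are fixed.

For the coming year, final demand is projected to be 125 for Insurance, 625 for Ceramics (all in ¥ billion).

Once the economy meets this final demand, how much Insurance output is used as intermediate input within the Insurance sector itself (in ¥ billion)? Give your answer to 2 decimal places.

Technical coefficients a_ij = z_ij / X_j:
  a_II = 37.5/250 = 0.15, a_CI = 37.5/250 = 0.15
  a_IC = 210/1400 = 0.15, a_CC = 210/1400 = 0.15
I − A =
  [   0.85    -0.15]
  [  -0.15     0.85]
det(I−A) = (0.85)(0.85) − (-0.15)(-0.15) = 0.7000
adj(I−A) = [[0.85, 0.15], [0.15, 0.85]]
(I − A)⁻¹ = adj(I−A) / det(I−A) ≈
  [   1.2143     0.2143]
  [   0.2143     1.2143]
First solve x = (I − A)⁻¹ d = adj(I−A)·d / det(I−A); in particular x_I = (0.85·125 + 0.15·625) / 0.7000 = 200.00 / 0.7000 ≈ 285.7143.
Intermediate flow from I to I: z_II = a_II · x_I = 0.15 × 200.00 / 0.7000 = 30.00 / 0.7000 ≈ 42.86.

z_II = 42.86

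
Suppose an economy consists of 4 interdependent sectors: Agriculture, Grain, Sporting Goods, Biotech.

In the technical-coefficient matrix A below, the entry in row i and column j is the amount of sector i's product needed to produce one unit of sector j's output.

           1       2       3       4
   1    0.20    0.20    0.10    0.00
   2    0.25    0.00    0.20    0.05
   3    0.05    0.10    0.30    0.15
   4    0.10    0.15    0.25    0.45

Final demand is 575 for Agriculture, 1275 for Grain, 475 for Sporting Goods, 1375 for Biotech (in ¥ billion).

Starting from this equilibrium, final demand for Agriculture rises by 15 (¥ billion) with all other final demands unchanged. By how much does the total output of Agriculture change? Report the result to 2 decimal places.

Δx_1 = 20.84

I − A =
  [   0.80    -0.20    -0.10     0.00]
  [  -0.25     1.00    -0.20    -0.05]
  [  -0.05    -0.10     0.70    -0.15]
  [  -0.10    -0.15    -0.25     0.55]
Compute the cofactors C_ij = (−1)^(i+j)·(3×3 minor ij) of I−A; the adjugate is their transpose:
adj(I−A) = Cᵀ =
  [ 0.32550   0.07725   0.07875   0.02850]
  [ 0.09950   0.27375   0.11225   0.05550]
  [ 0.06200   0.07050   0.40550   0.11700]
  [ 0.11450   0.12075   0.22925   0.49950]
det(I−A) = Σ_j (I−A)_1j·C_1j = (0.80)(0.32550) + (-0.20)(0.09950) + (-0.10)(0.06200) + (0.00)(0.11450) = 0.2343
(I − A)⁻¹ = adj(I−A) / det(I−A) ≈
  [   1.3892     0.3297     0.3361     0.1216]
  [   0.4247     1.1684     0.4791     0.2369]
  [   0.2646     0.3009     1.7307     0.4994]
  [   0.4887     0.5154     0.9784     2.1319]
Δx = (I − A)⁻¹ Δd with Δd having +15 in the Agriculture component and 0 elsewhere.
So Δx_1 = L_11 · (+15), where L_11 = adj(I−A)_11 / det(I−A) = 0.32550 / 0.2343.
Δx_1 = 0.32550 × (+15) / 0.2343 = 4.8825 / 0.2343 ≈ 20.84.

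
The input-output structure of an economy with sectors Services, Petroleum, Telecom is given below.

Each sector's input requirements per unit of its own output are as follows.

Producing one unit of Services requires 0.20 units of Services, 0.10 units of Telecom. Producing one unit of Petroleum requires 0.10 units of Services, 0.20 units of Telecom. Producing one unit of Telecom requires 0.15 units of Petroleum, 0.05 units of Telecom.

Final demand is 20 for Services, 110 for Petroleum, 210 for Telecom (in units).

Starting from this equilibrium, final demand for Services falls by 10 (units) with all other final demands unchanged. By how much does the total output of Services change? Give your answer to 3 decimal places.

I − A =
  [   0.80    -0.10     0.00]
  [   0.00     1.00    -0.15]
  [  -0.10    -0.20     0.95]
Cofactors of I−A, C_ij = (−1)^(i+j)·(minor ij) (rows/columns in the sector order above):
  C_11 = (1.00)(0.95) − (-0.15)(-0.20) = 0.9200
  C_12 = −[(0.00)(0.95) − (-0.15)(-0.10)] = 0.0150
  C_13 = (0.00)(-0.20) − (1.00)(-0.10) = 0.1000
  C_21 = −[(-0.10)(0.95) − (0.00)(-0.20)] = 0.0950
  C_22 = (0.80)(0.95) − (0.00)(-0.10) = 0.7600
  C_23 = −[(0.80)(-0.20) − (-0.10)(-0.10)] = 0.1700
  C_31 = (-0.10)(-0.15) − (0.00)(1.00) = 0.0150
  C_32 = −[(0.80)(-0.15) − (0.00)(0.00)] = 0.1200
  C_33 = (0.80)(1.00) − (-0.10)(0.00) = 0.8000
det(I−A) = Σ_j (I−A)_1j·C_1j = (0.80)(0.9200) + (-0.10)(0.0150) + (0.00)(0.1000) = 0.7345
adj(I−A) = Cᵀ =
  [ 0.9200   0.0950   0.0150]
  [ 0.0150   0.7600   0.1200]
  [ 0.1000   0.1700   0.8000]
(I − A)⁻¹ = adj(I−A) / det(I−A) ≈
  [   1.2526     0.1293     0.0204]
  [   0.0204     1.0347     0.1634]
  [   0.1361     0.2314     1.0892]
Δx = (I − A)⁻¹ Δd with Δd having -10 in the Services component and 0 elsewhere.
So Δx_1 = L_11 · (-10), where L_11 = adj(I−A)_11 / det(I−A) = 0.9200 / 0.7345.
Δx_1 = 0.9200 × (-10) / 0.7345 = -9.20 / 0.7345 ≈ -12.526.

Δx_1 = -12.526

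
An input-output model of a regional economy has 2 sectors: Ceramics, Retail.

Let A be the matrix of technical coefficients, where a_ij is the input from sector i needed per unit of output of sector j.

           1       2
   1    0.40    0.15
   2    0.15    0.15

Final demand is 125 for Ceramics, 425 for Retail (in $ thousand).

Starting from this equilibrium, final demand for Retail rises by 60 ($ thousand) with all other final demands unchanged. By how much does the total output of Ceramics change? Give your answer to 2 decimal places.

I − A =
  [   0.60    -0.15]
  [  -0.15     0.85]
det(I−A) = (0.60)(0.85) − (-0.15)(-0.15) = 0.4875
adj(I−A) = [[0.85, 0.15], [0.15, 0.60]]
(I − A)⁻¹ = adj(I−A) / det(I−A) ≈
  [   1.7436     0.3077]
  [   0.3077     1.2308]
Δx = (I − A)⁻¹ Δd with Δd having +60 in the Retail component and 0 elsewhere.
So Δx_1 = L_12 · (+60), where L_12 = adj(I−A)_12 / det(I−A) = 0.15 / 0.4875.
Δx_1 = 0.15 × (+60) / 0.4875 = 9.00 / 0.4875 ≈ 18.46.

Δx_1 = 18.46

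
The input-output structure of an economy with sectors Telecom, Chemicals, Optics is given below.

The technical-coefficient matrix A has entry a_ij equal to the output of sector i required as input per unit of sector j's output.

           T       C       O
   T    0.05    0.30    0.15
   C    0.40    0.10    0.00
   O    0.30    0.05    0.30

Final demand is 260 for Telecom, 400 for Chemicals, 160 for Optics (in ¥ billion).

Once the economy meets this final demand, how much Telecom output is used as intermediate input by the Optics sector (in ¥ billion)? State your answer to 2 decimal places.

I − A =
  [   0.95    -0.30    -0.15]
  [  -0.40     0.90     0.00]
  [  -0.30    -0.05     0.70]
Cofactors of I−A, C_ij = (−1)^(i+j)·(minor ij) (rows/columns in the sector order above):
  C_11 = (0.90)(0.70) − (0.00)(-0.05) = 0.6300
  C_12 = −[(-0.40)(0.70) − (0.00)(-0.30)] = 0.2800
  C_13 = (-0.40)(-0.05) − (0.90)(-0.30) = 0.2900
  C_21 = −[(-0.30)(0.70) − (-0.15)(-0.05)] = 0.2175
  C_22 = (0.95)(0.70) − (-0.15)(-0.30) = 0.6200
  C_23 = −[(0.95)(-0.05) − (-0.30)(-0.30)] = 0.1375
  C_31 = (-0.30)(0.00) − (-0.15)(0.90) = 0.1350
  C_32 = −[(0.95)(0.00) − (-0.15)(-0.40)] = 0.0600
  C_33 = (0.95)(0.90) − (-0.30)(-0.40) = 0.7350
det(I−A) = Σ_j (I−A)_1j·C_1j = (0.95)(0.6300) + (-0.30)(0.2800) + (-0.15)(0.2900) = 0.4710
adj(I−A) = Cᵀ =
  [ 0.6300   0.2175   0.1350]
  [ 0.2800   0.6200   0.0600]
  [ 0.2900   0.1375   0.7350]
(I − A)⁻¹ = adj(I−A) / det(I−A) ≈
  [   1.3376     0.4618     0.2866]
  [   0.5945     1.3163     0.1274]
  [   0.6157     0.2919     1.5605]
First solve x = (I − A)⁻¹ d = adj(I−A)·d / det(I−A); in particular x_O = (0.2900·260 + 0.1375·400 + 0.7350·160) / 0.4710 = 248.00 / 0.4710 ≈ 526.5393.
Intermediate flow from T to O: z_TO = a_TO · x_O = 0.15 × 248.00 / 0.4710 = 37.20 / 0.4710 ≈ 78.98.

z_TO = 78.98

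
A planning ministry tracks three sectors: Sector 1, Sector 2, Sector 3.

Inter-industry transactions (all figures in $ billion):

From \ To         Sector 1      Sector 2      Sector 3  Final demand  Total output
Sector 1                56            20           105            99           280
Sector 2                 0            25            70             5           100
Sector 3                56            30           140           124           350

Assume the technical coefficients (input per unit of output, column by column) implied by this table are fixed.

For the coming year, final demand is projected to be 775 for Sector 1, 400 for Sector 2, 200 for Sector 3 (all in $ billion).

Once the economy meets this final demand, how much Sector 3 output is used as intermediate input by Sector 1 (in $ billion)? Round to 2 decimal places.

z_31 = 339.19

Technical coefficients a_ij = z_ij / X_j:
  a_11 = 56/280 = 0.20, a_21 = 0/280 = 0.00, a_31 = 56/280 = 0.20
  a_12 = 20/100 = 0.20, a_22 = 25/100 = 0.25, a_32 = 30/100 = 0.30
  a_13 = 105/350 = 0.30, a_23 = 70/350 = 0.20, a_33 = 140/350 = 0.40
I − A =
  [   0.80    -0.20    -0.30]
  [   0.00     0.75    -0.20]
  [  -0.20    -0.30     0.60]
Cofactors of I−A, C_ij = (−1)^(i+j)·(minor ij) (rows/columns in the sector order above):
  C_11 = (0.75)(0.60) − (-0.20)(-0.30) = 0.3900
  C_12 = −[(0.00)(0.60) − (-0.20)(-0.20)] = 0.0400
  C_13 = (0.00)(-0.30) − (0.75)(-0.20) = 0.1500
  C_21 = −[(-0.20)(0.60) − (-0.30)(-0.30)] = 0.2100
  C_22 = (0.80)(0.60) − (-0.30)(-0.20) = 0.4200
  C_23 = −[(0.80)(-0.30) − (-0.20)(-0.20)] = 0.2800
  C_31 = (-0.20)(-0.20) − (-0.30)(0.75) = 0.2650
  C_32 = −[(0.80)(-0.20) − (-0.30)(0.00)] = 0.1600
  C_33 = (0.80)(0.75) − (-0.20)(0.00) = 0.6000
det(I−A) = Σ_j (I−A)_1j·C_1j = (0.80)(0.3900) + (-0.20)(0.0400) + (-0.30)(0.1500) = 0.2590
adj(I−A) = Cᵀ =
  [ 0.3900   0.2100   0.2650]
  [ 0.0400   0.4200   0.1600]
  [ 0.1500   0.2800   0.6000]
(I − A)⁻¹ = adj(I−A) / det(I−A) ≈
  [   1.5058     0.8108     1.0232]
  [   0.1544     1.6216     0.6178]
  [   0.5792     1.0811     2.3166]
First solve x = (I − A)⁻¹ d = adj(I−A)·d / det(I−A); in particular x_1 = (0.3900·775 + 0.2100·400 + 0.2650·200) / 0.2590 = 439.25 / 0.2590 ≈ 1695.9459.
Intermediate flow from 3 to 1: z_31 = a_31 · x_1 = 0.20 × 439.25 / 0.2590 = 87.85 / 0.2590 ≈ 339.19.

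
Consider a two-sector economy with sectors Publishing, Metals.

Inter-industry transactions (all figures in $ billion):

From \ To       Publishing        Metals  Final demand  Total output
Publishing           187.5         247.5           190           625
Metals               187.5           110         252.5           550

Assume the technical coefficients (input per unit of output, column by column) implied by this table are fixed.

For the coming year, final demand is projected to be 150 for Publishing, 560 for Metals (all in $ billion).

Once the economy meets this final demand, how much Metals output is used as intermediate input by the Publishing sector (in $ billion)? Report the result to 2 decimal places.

z_21 = 262.59

Technical coefficients a_ij = z_ij / X_j:
  a_11 = 187.5/625 = 0.30, a_21 = 187.5/625 = 0.30
  a_12 = 247.5/550 = 0.45, a_22 = 110/550 = 0.20
I − A =
  [   0.70    -0.45]
  [  -0.30     0.80]
det(I−A) = (0.70)(0.80) − (-0.45)(-0.30) = 0.4250
adj(I−A) = [[0.80, 0.45], [0.30, 0.70]]
(I − A)⁻¹ = adj(I−A) / det(I−A) ≈
  [   1.8824     1.0588]
  [   0.7059     1.6471]
First solve x = (I − A)⁻¹ d = adj(I−A)·d / det(I−A); in particular x_1 = (0.80·150 + 0.45·560) / 0.4250 = 372.00 / 0.4250 ≈ 875.2941.
Intermediate flow from 2 to 1: z_21 = a_21 · x_1 = 0.30 × 372.00 / 0.4250 = 111.60 / 0.4250 ≈ 262.59.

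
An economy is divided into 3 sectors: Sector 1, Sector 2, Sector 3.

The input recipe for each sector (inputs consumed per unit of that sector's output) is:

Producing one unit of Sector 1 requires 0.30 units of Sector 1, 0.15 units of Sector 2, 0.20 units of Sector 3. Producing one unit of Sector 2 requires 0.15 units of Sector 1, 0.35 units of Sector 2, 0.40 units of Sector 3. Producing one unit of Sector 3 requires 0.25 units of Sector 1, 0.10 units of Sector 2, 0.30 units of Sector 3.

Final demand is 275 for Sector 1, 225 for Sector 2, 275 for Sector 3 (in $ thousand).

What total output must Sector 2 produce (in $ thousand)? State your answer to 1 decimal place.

x_2 = 726.6

I − A =
  [   0.70    -0.15    -0.25]
  [  -0.15     0.65    -0.10]
  [  -0.20    -0.40     0.70]
Cofactors of I−A, C_ij = (−1)^(i+j)·(minor ij) (rows/columns in the sector order above):
  C_11 = (0.65)(0.70) − (-0.10)(-0.40) = 0.4150
  C_12 = −[(-0.15)(0.70) − (-0.10)(-0.20)] = 0.1250
  C_13 = (-0.15)(-0.40) − (0.65)(-0.20) = 0.1900
  C_21 = −[(-0.15)(0.70) − (-0.25)(-0.40)] = 0.2050
  C_22 = (0.70)(0.70) − (-0.25)(-0.20) = 0.4400
  C_23 = −[(0.70)(-0.40) − (-0.15)(-0.20)] = 0.3100
  C_31 = (-0.15)(-0.10) − (-0.25)(0.65) = 0.1775
  C_32 = −[(0.70)(-0.10) − (-0.25)(-0.15)] = 0.1075
  C_33 = (0.70)(0.65) − (-0.15)(-0.15) = 0.4325
det(I−A) = Σ_j (I−A)_1j·C_1j = (0.70)(0.4150) + (-0.15)(0.1250) + (-0.25)(0.1900) = 0.22425
adj(I−A) = Cᵀ =
  [ 0.4150   0.2050   0.1775]
  [ 0.1250   0.4400   0.1075]
  [ 0.1900   0.3100   0.4325]
(I − A)⁻¹ = adj(I−A) / det(I−A) ≈
  [   1.8506     0.9142     0.7915]
  [   0.5574     1.9621     0.4794]
  [   0.8473     1.3824     1.9287]
x = (I − A)⁻¹ d = adj(I−A)·d / det(I−A), with det(I−A) = 0.22425:
  x_1 = (0.4150·275 + 0.2050·225 + 0.1775·275) / 0.22425 = 209.0625 / 0.22425 ≈ 932.3
  x_2 = (0.1250·275 + 0.4400·225 + 0.1075·275) / 0.22425 = 162.9375 / 0.22425 ≈ 726.6
  x_3 = (0.1900·275 + 0.3100·225 + 0.4325·275) / 0.22425 = 240.9375 / 0.22425 ≈ 1074.4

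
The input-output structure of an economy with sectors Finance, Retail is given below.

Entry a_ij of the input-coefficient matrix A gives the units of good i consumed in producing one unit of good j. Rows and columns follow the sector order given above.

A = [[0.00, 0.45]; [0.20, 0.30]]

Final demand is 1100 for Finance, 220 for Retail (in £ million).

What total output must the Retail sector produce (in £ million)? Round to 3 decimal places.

x_2 = 721.311

I − A =
  [   1.00    -0.45]
  [  -0.20     0.70]
det(I−A) = (1.00)(0.70) − (-0.45)(-0.20) = 0.6100
adj(I−A) = [[0.70, 0.45], [0.20, 1.00]]
(I − A)⁻¹ = adj(I−A) / det(I−A) ≈
  [   1.1475     0.7377]
  [   0.3279     1.6393]
x = (I − A)⁻¹ d = adj(I−A)·d / det(I−A), with det(I−A) = 0.6100:
  x_1 = (0.70·1100 + 0.45·220) / 0.6100 = 869.00 / 0.6100 ≈ 1424.590
  x_2 = (0.20·1100 + 1.00·220) / 0.6100 = 440.00 / 0.6100 ≈ 721.311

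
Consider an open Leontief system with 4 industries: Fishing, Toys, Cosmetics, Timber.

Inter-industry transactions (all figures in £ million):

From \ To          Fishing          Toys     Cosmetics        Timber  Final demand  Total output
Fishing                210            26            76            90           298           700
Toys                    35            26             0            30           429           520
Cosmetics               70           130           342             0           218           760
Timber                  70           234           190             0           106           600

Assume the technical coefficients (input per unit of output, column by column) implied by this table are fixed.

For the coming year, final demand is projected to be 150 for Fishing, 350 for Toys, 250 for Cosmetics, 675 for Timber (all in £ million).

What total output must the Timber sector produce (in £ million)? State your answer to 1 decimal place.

x_4 = 1135.2

Technical coefficients a_ij = z_ij / X_j:
  a_11 = 210/700 = 0.30, a_21 = 35/700 = 0.05, a_31 = 70/700 = 0.10, a_41 = 70/700 = 0.10
  a_12 = 26/520 = 0.05, a_22 = 26/520 = 0.05, a_32 = 130/520 = 0.25, a_42 = 234/520 = 0.45
  a_13 = 76/760 = 0.10, a_23 = 0/760 = 0.00, a_33 = 342/760 = 0.45, a_43 = 190/760 = 0.25
  a_14 = 90/600 = 0.15, a_24 = 30/600 = 0.05, a_34 = 0/600 = 0.00, a_44 = 0/600 = 0.00
I − A =
  [   0.70    -0.05    -0.10    -0.15]
  [  -0.05     0.95     0.00    -0.05]
  [  -0.10    -0.25     0.55     0.00]
  [  -0.10    -0.45    -0.25     1.00]
Compute the cofactors C_ij = (−1)^(i+j)·(3×3 minor ij) of I−A; the adjugate is their transpose:
adj(I−A) = Cᵀ =
  [ 0.507000   0.099000   0.129000   0.081000]
  [ 0.031500   0.363000   0.016125   0.022875]
  [ 0.106500   0.183000   0.628875   0.025125]
  [ 0.091500   0.219000   0.177375   0.353625]
det(I−A) = Σ_j (I−A)_1j·C_1j = (0.70)(0.507000) + (-0.05)(0.031500) + (-0.10)(0.106500) + (-0.15)(0.091500) = 0.32895
(I − A)⁻¹ = adj(I−A) / det(I−A) ≈
  [   1.5413     0.3010     0.3922     0.2462]
  [   0.0958     1.1035     0.0490     0.0695]
  [   0.3238     0.5563     1.9118     0.0764]
  [   0.2782     0.6658     0.5392     1.0750]
x = (I − A)⁻¹ d = adj(I−A)·d / det(I−A), with det(I−A) = 0.32895:
  x_1 = (0.507000·150 + 0.099000·350 + 0.129000·250 + 0.081000·675) / 0.32895 = 197.625 / 0.32895 ≈ 600.8
  x_2 = (0.031500·150 + 0.363000·350 + 0.016125·250 + 0.022875·675) / 0.32895 = 151.246875 / 0.32895 ≈ 459.8
  x_3 = (0.106500·150 + 0.183000·350 + 0.628875·250 + 0.025125·675) / 0.32895 = 254.203125 / 0.32895 ≈ 772.8
  x_4 = (0.091500·150 + 0.219000·350 + 0.177375·250 + 0.353625·675) / 0.32895 = 373.415625 / 0.32895 ≈ 1135.2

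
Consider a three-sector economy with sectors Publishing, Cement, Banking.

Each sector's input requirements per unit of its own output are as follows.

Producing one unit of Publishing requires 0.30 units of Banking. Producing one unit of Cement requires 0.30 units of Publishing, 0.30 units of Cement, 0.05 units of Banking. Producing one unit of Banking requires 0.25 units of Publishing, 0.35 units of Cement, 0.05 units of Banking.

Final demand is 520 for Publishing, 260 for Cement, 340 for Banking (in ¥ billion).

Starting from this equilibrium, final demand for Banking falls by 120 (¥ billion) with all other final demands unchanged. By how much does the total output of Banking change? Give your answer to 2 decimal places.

I − A =
  [   1.00    -0.30    -0.25]
  [   0.00     0.70    -0.35]
  [  -0.30    -0.05     0.95]
Cofactors of I−A, C_ij = (−1)^(i+j)·(minor ij) (rows/columns in the sector order above):
  C_11 = (0.70)(0.95) − (-0.35)(-0.05) = 0.6475
  C_12 = −[(0.00)(0.95) − (-0.35)(-0.30)] = 0.1050
  C_13 = (0.00)(-0.05) − (0.70)(-0.30) = 0.2100
  C_21 = −[(-0.30)(0.95) − (-0.25)(-0.05)] = 0.2975
  C_22 = (1.00)(0.95) − (-0.25)(-0.30) = 0.8750
  C_23 = −[(1.00)(-0.05) − (-0.30)(-0.30)] = 0.1400
  C_31 = (-0.30)(-0.35) − (-0.25)(0.70) = 0.2800
  C_32 = −[(1.00)(-0.35) − (-0.25)(0.00)] = 0.3500
  C_33 = (1.00)(0.70) − (-0.30)(0.00) = 0.7000
det(I−A) = Σ_j (I−A)_1j·C_1j = (1.00)(0.6475) + (-0.30)(0.1050) + (-0.25)(0.2100) = 0.5635
adj(I−A) = Cᵀ =
  [ 0.6475   0.2975   0.2800]
  [ 0.1050   0.8750   0.3500]
  [ 0.2100   0.1400   0.7000]
(I − A)⁻¹ = adj(I−A) / det(I−A) ≈
  [   1.1491     0.5280     0.4969]
  [   0.1863     1.5528     0.6211]
  [   0.3727     0.2484     1.2422]
Δx = (I − A)⁻¹ Δd with Δd having -120 in the Banking component and 0 elsewhere.
So Δx_3 = L_33 · (-120), where L_33 = adj(I−A)_33 / det(I−A) = 0.7000 / 0.5635.
Δx_3 = 0.7000 × (-120) / 0.5635 = -84.00 / 0.5635 ≈ -149.07.

Δx_3 = -149.07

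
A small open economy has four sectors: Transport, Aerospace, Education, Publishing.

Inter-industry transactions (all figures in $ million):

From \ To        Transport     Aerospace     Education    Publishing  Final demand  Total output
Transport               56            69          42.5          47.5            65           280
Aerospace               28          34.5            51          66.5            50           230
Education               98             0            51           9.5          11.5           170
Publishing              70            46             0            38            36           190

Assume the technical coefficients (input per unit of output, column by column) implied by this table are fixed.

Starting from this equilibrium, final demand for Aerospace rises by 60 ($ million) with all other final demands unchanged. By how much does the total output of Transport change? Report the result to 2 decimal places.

Δx_T = 70.26

Technical coefficients a_ij = z_ij / X_j:
  a_TT = 56/280 = 0.20, a_AT = 28/280 = 0.10, a_ET = 98/280 = 0.35, a_PT = 70/280 = 0.25
  a_TA = 69/230 = 0.30, a_AA = 34.5/230 = 0.15, a_EA = 0/230 = 0.00, a_PA = 46/230 = 0.20
  a_TE = 42.5/170 = 0.25, a_AE = 51/170 = 0.30, a_EE = 51/170 = 0.30, a_PE = 0/170 = 0.00
  a_TP = 47.5/190 = 0.25, a_AP = 66.5/190 = 0.35, a_EP = 9.5/190 = 0.05, a_PP = 38/190 = 0.20
I − A =
  [   0.80    -0.30    -0.25    -0.25]
  [  -0.10     0.85    -0.30    -0.35]
  [  -0.35     0.00     0.70    -0.05]
  [  -0.25    -0.20     0.00     0.80]
Compute the cofactors C_ij = (−1)^(i+j)·(3×3 minor ij) of I−A; the adjugate is their transpose:
adj(I−A) = Cᵀ =
  [ 0.424000   0.205500   0.239500   0.237375]
  [ 0.205000   0.331125   0.215125   0.222375]
  [ 0.225125   0.113250   0.379625   0.143625]
  [ 0.183750   0.147000   0.128625   0.349125]
det(I−A) = Σ_j (I−A)_1j·C_1j = (0.80)(0.424000) + (-0.30)(0.205000) + (-0.25)(0.225125) + (-0.25)(0.183750) = 0.17548125
(I − A)⁻¹ = adj(I−A) / det(I−A) ≈
  [   2.4162     1.1711     1.3648     1.3527]
  [   1.1682     1.8870     1.2259     1.2672]
  [   1.2829     0.6454     2.1633     0.8185]
  [   1.0471     0.8377     0.7330     1.9895]
Δx = (I − A)⁻¹ Δd with Δd having +60 in the Aerospace component and 0 elsewhere.
So Δx_T = L_TA · (+60), where L_TA = adj(I−A)_TA / det(I−A) = 0.205500 / 0.17548125.
Δx_T = 0.205500 × (+60) / 0.17548125 = 12.33 / 0.17548125 ≈ 70.26.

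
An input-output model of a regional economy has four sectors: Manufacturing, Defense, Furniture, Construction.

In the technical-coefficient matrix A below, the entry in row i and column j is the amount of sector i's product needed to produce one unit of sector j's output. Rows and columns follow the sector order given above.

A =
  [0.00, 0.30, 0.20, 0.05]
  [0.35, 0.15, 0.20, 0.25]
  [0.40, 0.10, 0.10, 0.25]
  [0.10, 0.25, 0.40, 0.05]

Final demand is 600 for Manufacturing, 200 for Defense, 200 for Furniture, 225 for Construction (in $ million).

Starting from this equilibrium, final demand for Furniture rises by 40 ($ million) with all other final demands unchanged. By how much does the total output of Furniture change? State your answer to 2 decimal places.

Δx_F = 76.23

I − A =
  [   1.00    -0.30    -0.20    -0.05]
  [  -0.35     0.85    -0.20    -0.25]
  [  -0.40    -0.10     0.90    -0.25]
  [  -0.10    -0.25    -0.40     0.95]
Compute the cofactors C_ij = (−1)^(i+j)·(3×3 minor ij) of I−A; the adjugate is their transpose:
adj(I−A) = Cᵀ =
  [ 0.544000   0.271250   0.255500   0.167250]
  [ 0.407750   0.661500   0.367500   0.292250]
  [ 0.376875   0.283500   0.629125   0.260000]
  [ 0.323250   0.322000   0.388500   0.551500]
det(I−A) = Σ_j (I−A)_1j·C_1j = (1.00)(0.544000) + (-0.30)(0.407750) + (-0.20)(0.376875) + (-0.05)(0.323250) = 0.3301375
(I − A)⁻¹ = adj(I−A) / det(I−A) ≈
  [   1.6478     0.8216     0.7739     0.5066]
  [   1.2351     2.0037     1.1132     0.8852]
  [   1.1416     0.8587     1.9056     0.7876]
  [   0.9791     0.9754     1.1768     1.6705]
Δx = (I − A)⁻¹ Δd with Δd having +40 in the Furniture component and 0 elsewhere.
So Δx_F = L_FF · (+40), where L_FF = adj(I−A)_FF / det(I−A) = 0.629125 / 0.3301375.
Δx_F = 0.629125 × (+40) / 0.3301375 = 25.165 / 0.3301375 ≈ 76.23.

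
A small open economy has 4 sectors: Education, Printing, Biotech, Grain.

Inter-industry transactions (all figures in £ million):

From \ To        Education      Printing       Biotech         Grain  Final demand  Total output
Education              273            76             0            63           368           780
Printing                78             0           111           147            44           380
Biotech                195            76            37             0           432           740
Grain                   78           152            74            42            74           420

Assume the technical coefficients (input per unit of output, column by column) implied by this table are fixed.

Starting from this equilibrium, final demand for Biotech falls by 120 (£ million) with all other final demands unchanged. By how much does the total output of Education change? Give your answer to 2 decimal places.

Δx_1 = -17.89

Technical coefficients a_ij = z_ij / X_j:
  a_11 = 273/780 = 0.35, a_21 = 78/780 = 0.10, a_31 = 195/780 = 0.25, a_41 = 78/780 = 0.10
  a_12 = 76/380 = 0.20, a_22 = 0/380 = 0.00, a_32 = 76/380 = 0.20, a_42 = 152/380 = 0.40
  a_13 = 0/740 = 0.00, a_23 = 111/740 = 0.15, a_33 = 37/740 = 0.05, a_43 = 74/740 = 0.10
  a_14 = 63/420 = 0.15, a_24 = 147/420 = 0.35, a_34 = 0/420 = 0.00, a_44 = 42/420 = 0.10
I − A =
  [   0.65    -0.20     0.00    -0.15]
  [  -0.10     1.00    -0.15    -0.35]
  [  -0.25    -0.20     0.95     0.00]
  [  -0.10    -0.40    -0.10     0.90]
Compute the cofactors C_ij = (−1)^(i+j)·(3×3 minor ij) of I−A; the adjugate is their transpose:
adj(I−A) = Cᵀ =
  [ 0.68800   0.23100   0.05800   0.20450]
  [ 0.16125   0.53775   0.10975   0.23600]
  [ 0.21500   0.17400   0.44800   0.10350]
  [ 0.17200   0.28400   0.10500   0.57150]
det(I−A) = Σ_j (I−A)_1j·C_1j = (0.65)(0.68800) + (-0.20)(0.16125) + (0.00)(0.21500) + (-0.15)(0.17200) = 0.38915
(I − A)⁻¹ = adj(I−A) / det(I−A) ≈
  [   1.7680     0.5936     0.1490     0.5255]
  [   0.4144     1.3819     0.2820     0.6064]
  [   0.5525     0.4471     1.1512     0.2660]
  [   0.4420     0.7298     0.2698     1.4686]
Δx = (I − A)⁻¹ Δd with Δd having -120 in the Biotech component and 0 elsewhere.
So Δx_1 = L_13 · (-120), where L_13 = adj(I−A)_13 / det(I−A) = 0.05800 / 0.38915.
Δx_1 = 0.05800 × (-120) / 0.38915 = -6.96 / 0.38915 ≈ -17.89.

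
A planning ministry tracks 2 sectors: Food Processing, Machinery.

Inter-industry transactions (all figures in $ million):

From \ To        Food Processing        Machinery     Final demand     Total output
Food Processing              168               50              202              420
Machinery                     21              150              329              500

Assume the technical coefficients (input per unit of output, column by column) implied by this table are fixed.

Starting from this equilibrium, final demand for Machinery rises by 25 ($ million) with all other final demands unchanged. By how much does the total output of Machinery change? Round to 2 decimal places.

Δx_M = 36.14

Technical coefficients a_ij = z_ij / X_j:
  a_FF = 168/420 = 0.40, a_MF = 21/420 = 0.05
  a_FM = 50/500 = 0.10, a_MM = 150/500 = 0.30
I − A =
  [   0.60    -0.10]
  [  -0.05     0.70]
det(I−A) = (0.60)(0.70) − (-0.10)(-0.05) = 0.4150
adj(I−A) = [[0.70, 0.10], [0.05, 0.60]]
(I − A)⁻¹ = adj(I−A) / det(I−A) ≈
  [   1.6867     0.2410]
  [   0.1205     1.4458]
Δx = (I − A)⁻¹ Δd with Δd having +25 in the Machinery component and 0 elsewhere.
So Δx_M = L_MM · (+25), where L_MM = adj(I−A)_MM / det(I−A) = 0.60 / 0.4150.
Δx_M = 0.60 × (+25) / 0.4150 = 15.00 / 0.4150 ≈ 36.14.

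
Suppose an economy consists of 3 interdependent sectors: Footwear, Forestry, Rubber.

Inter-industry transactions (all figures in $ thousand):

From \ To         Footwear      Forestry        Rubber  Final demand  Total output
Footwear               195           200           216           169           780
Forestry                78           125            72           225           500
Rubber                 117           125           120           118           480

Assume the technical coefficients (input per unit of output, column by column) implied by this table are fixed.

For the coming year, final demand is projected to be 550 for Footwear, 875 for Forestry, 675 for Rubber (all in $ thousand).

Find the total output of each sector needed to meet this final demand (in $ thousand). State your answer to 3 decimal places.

x_1 = 3134.443, x_2 = 2024.968, x_3 = 2201.878

Technical coefficients a_ij = z_ij / X_j:
  a_11 = 195/780 = 0.25, a_21 = 78/780 = 0.10, a_31 = 117/780 = 0.15
  a_12 = 200/500 = 0.40, a_22 = 125/500 = 0.25, a_32 = 125/500 = 0.25
  a_13 = 216/480 = 0.45, a_23 = 72/480 = 0.15, a_33 = 120/480 = 0.25
I − A =
  [   0.75    -0.40    -0.45]
  [  -0.10     0.75    -0.15]
  [  -0.15    -0.25     0.75]
Cofactors of I−A, C_ij = (−1)^(i+j)·(minor ij) (rows/columns in the sector order above):
  C_11 = (0.75)(0.75) − (-0.15)(-0.25) = 0.5250
  C_12 = −[(-0.10)(0.75) − (-0.15)(-0.15)] = 0.0975
  C_13 = (-0.10)(-0.25) − (0.75)(-0.15) = 0.1375
  C_21 = −[(-0.40)(0.75) − (-0.45)(-0.25)] = 0.4125
  C_22 = (0.75)(0.75) − (-0.45)(-0.15) = 0.4950
  C_23 = −[(0.75)(-0.25) − (-0.40)(-0.15)] = 0.2475
  C_31 = (-0.40)(-0.15) − (-0.45)(0.75) = 0.3975
  C_32 = −[(0.75)(-0.15) − (-0.45)(-0.10)] = 0.1575
  C_33 = (0.75)(0.75) − (-0.40)(-0.10) = 0.5225
det(I−A) = Σ_j (I−A)_1j·C_1j = (0.75)(0.5250) + (-0.40)(0.0975) + (-0.45)(0.1375) = 0.292875
adj(I−A) = Cᵀ =
  [ 0.5250   0.4125   0.3975]
  [ 0.0975   0.4950   0.1575]
  [ 0.1375   0.2475   0.5225]
(I − A)⁻¹ = adj(I−A) / det(I−A) ≈
  [   1.7926     1.4085     1.3572]
  [   0.3329     1.6901     0.5378]
  [   0.4695     0.8451     1.7840]
x = (I − A)⁻¹ d = adj(I−A)·d / det(I−A), with det(I−A) = 0.292875:
  x_1 = (0.5250·550 + 0.4125·875 + 0.3975·675) / 0.292875 = 918.00 / 0.292875 ≈ 3134.443
  x_2 = (0.0975·550 + 0.4950·875 + 0.1575·675) / 0.292875 = 593.0625 / 0.292875 ≈ 2024.968
  x_3 = (0.1375·550 + 0.2475·875 + 0.5225·675) / 0.292875 = 644.875 / 0.292875 ≈ 2201.878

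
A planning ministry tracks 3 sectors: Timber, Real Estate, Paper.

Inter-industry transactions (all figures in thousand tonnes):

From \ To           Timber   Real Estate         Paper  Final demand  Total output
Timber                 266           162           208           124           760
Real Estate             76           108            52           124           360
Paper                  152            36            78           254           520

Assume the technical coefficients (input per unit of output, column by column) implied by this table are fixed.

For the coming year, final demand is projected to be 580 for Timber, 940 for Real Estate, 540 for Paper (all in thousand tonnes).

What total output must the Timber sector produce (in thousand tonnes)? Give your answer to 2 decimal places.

x_T = 3340.48

Technical coefficients a_ij = z_ij / X_j:
  a_TT = 266/760 = 0.35, a_RT = 76/760 = 0.10, a_PT = 152/760 = 0.20
  a_TR = 162/360 = 0.45, a_RR = 108/360 = 0.30, a_PR = 36/360 = 0.10
  a_TP = 208/520 = 0.40, a_RP = 52/520 = 0.10, a_PP = 78/520 = 0.15
I − A =
  [   0.65    -0.45    -0.40]
  [  -0.10     0.70    -0.10]
  [  -0.20    -0.10     0.85]
Cofactors of I−A, C_ij = (−1)^(i+j)·(minor ij) (rows/columns in the sector order above):
  C_11 = (0.70)(0.85) − (-0.10)(-0.10) = 0.5850
  C_12 = −[(-0.10)(0.85) − (-0.10)(-0.20)] = 0.1050
  C_13 = (-0.10)(-0.10) − (0.70)(-0.20) = 0.1500
  C_21 = −[(-0.45)(0.85) − (-0.40)(-0.10)] = 0.4225
  C_22 = (0.65)(0.85) − (-0.40)(-0.20) = 0.4725
  C_23 = −[(0.65)(-0.10) − (-0.45)(-0.20)] = 0.1550
  C_31 = (-0.45)(-0.10) − (-0.40)(0.70) = 0.3250
  C_32 = −[(0.65)(-0.10) − (-0.40)(-0.10)] = 0.1050
  C_33 = (0.65)(0.70) − (-0.45)(-0.10) = 0.4100
det(I−A) = Σ_j (I−A)_1j·C_1j = (0.65)(0.5850) + (-0.45)(0.1050) + (-0.40)(0.1500) = 0.2730
adj(I−A) = Cᵀ =
  [ 0.5850   0.4225   0.3250]
  [ 0.1050   0.4725   0.1050]
  [ 0.1500   0.1550   0.4100]
(I − A)⁻¹ = adj(I−A) / det(I−A) ≈
  [   2.1429     1.5476     1.1905]
  [   0.3846     1.7308     0.3846]
  [   0.5495     0.5678     1.5018]
x = (I − A)⁻¹ d = adj(I−A)·d / det(I−A), with det(I−A) = 0.2730:
  x_T = (0.5850·580 + 0.4225·940 + 0.3250·540) / 0.2730 = 911.95 / 0.2730 ≈ 3340.48
  x_R = (0.1050·580 + 0.4725·940 + 0.1050·540) / 0.2730 = 561.75 / 0.2730 ≈ 2057.69
  x_P = (0.1500·580 + 0.1550·940 + 0.4100·540) / 0.2730 = 454.10 / 0.2730 ≈ 1663.37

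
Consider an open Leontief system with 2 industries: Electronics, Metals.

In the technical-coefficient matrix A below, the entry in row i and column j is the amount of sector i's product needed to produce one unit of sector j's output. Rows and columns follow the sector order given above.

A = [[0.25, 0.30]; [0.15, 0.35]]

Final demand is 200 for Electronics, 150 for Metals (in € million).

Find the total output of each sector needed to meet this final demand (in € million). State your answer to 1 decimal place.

I − A =
  [   0.75    -0.30]
  [  -0.15     0.65]
det(I−A) = (0.75)(0.65) − (-0.30)(-0.15) = 0.4425
adj(I−A) = [[0.65, 0.30], [0.15, 0.75]]
(I − A)⁻¹ = adj(I−A) / det(I−A) ≈
  [   1.4689     0.6780]
  [   0.3390     1.6949]
x = (I − A)⁻¹ d = adj(I−A)·d / det(I−A), with det(I−A) = 0.4425:
  x_E = (0.65·200 + 0.30·150) / 0.4425 = 175.00 / 0.4425 ≈ 395.5
  x_M = (0.15·200 + 0.75·150) / 0.4425 = 142.50 / 0.4425 ≈ 322.0

x_E = 395.5, x_M = 322.0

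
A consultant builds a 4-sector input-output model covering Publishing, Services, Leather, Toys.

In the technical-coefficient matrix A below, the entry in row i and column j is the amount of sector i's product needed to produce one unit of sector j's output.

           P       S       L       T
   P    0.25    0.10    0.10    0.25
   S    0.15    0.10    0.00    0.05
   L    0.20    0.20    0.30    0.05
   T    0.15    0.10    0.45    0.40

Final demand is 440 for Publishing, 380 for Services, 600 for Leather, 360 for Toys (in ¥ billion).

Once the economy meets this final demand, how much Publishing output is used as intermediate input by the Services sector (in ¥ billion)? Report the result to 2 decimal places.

I − A =
  [   0.75    -0.10    -0.10    -0.25]
  [  -0.15     0.90     0.00    -0.05]
  [  -0.20    -0.20     0.70    -0.05]
  [  -0.15    -0.10    -0.45     0.60]
Compute the cofactors C_ij = (−1)^(i+j)·(3×3 minor ij) of I−A; the adjugate is their transpose:
adj(I−A) = Cᵀ =
  [ 0.349750   0.092250   0.157000   0.166500]
  [ 0.069375   0.236625   0.043500   0.052250]
  [ 0.134000   0.104000   0.354000   0.094000]
  [ 0.199500   0.140500   0.312000   0.441000]
det(I−A) = Σ_j (I−A)_1j·C_1j = (0.75)(0.349750) + (-0.10)(0.069375) + (-0.10)(0.134000) + (-0.25)(0.199500) = 0.1921
(I − A)⁻¹ = adj(I−A) / det(I−A) ≈
  [   1.8207     0.4802     0.8173     0.8667]
  [   0.3611     1.2318     0.2264     0.2720]
  [   0.6976     0.5414     1.8428     0.4893]
  [   1.0385     0.7314     1.6242     2.2957]
First solve x = (I − A)⁻¹ d = adj(I−A)·d / det(I−A); in particular x_S = (0.069375·440 + 0.236625·380 + 0.043500·600 + 0.052250·360) / 0.1921 = 165.3525 / 0.1921 ≈ 860.7626.
Intermediate flow from P to S: z_PS = a_PS · x_S = 0.10 × 165.3525 / 0.1921 = 16.53525 / 0.1921 ≈ 86.08.

z_PS = 86.08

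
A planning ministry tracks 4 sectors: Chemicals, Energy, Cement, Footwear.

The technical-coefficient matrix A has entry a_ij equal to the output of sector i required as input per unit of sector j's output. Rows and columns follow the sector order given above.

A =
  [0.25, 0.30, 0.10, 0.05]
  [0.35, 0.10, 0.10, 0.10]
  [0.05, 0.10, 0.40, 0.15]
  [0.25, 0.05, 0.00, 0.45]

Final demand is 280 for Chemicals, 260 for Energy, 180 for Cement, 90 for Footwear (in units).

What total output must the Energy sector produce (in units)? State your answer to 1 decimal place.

I − A =
  [   0.75    -0.30    -0.10    -0.05]
  [  -0.35     0.90    -0.10    -0.10]
  [  -0.05    -0.10     0.60    -0.15]
  [  -0.25    -0.05     0.00     0.55]
Compute the cofactors C_ij = (−1)^(i+j)·(3×3 minor ij) of I−A; the adjugate is their transpose:
adj(I−A) = Cᵀ =
  [ 0.287750   0.106750   0.065750   0.063500]
  [ 0.137000   0.233500   0.061750   0.071750]
  [ 0.082625   0.065250   0.290125   0.098500]
  [ 0.143250   0.069750   0.035500   0.325000]
det(I−A) = Σ_j (I−A)_1j·C_1j = (0.75)(0.287750) + (-0.30)(0.137000) + (-0.10)(0.082625) + (-0.05)(0.143250) = 0.1592875
(I − A)⁻¹ = adj(I−A) / det(I−A) ≈
  [   1.8065     0.6702     0.4128     0.3987]
  [   0.8601     1.4659     0.3877     0.4504]
  [   0.5187     0.4096     1.8214     0.6184]
  [   0.8993     0.4379     0.2229     2.0403]
x = (I − A)⁻¹ d = adj(I−A)·d / det(I−A), with det(I−A) = 0.1592875:
  x_1 = (0.287750·280 + 0.106750·260 + 0.065750·180 + 0.063500·90) / 0.1592875 = 125.875 / 0.1592875 ≈ 790.2
  x_2 = (0.137000·280 + 0.233500·260 + 0.061750·180 + 0.071750·90) / 0.1592875 = 116.6425 / 0.1592875 ≈ 732.3
  x_3 = (0.082625·280 + 0.065250·260 + 0.290125·180 + 0.098500·90) / 0.1592875 = 101.1875 / 0.1592875 ≈ 635.3
  x_4 = (0.143250·280 + 0.069750·260 + 0.035500·180 + 0.325000·90) / 0.1592875 = 93.885 / 0.1592875 ≈ 589.4

x_2 = 732.3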